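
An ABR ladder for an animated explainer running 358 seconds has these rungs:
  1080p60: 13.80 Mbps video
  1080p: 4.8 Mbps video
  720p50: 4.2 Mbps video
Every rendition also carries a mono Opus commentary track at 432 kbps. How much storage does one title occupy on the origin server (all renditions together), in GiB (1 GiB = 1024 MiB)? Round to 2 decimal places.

Audio: 432 kbps = 0.432 Mbps.
Sum of rendition bitrates: (13.80+0.432) + (4.8+0.432) + (4.2+0.432) = 24.096 Mbps.
× 358 s = 8,626 Mb = 1,078 MB = 1.004 GiB.

1.00 GiB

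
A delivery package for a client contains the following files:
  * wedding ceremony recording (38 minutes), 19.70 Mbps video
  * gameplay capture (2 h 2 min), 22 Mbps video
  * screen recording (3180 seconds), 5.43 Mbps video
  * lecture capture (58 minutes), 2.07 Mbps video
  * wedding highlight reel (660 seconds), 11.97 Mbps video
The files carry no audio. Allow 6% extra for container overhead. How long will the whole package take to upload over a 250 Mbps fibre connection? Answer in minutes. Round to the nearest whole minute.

wedding ceremony recording: 19.700 Mbps × 2280 s × 1.06 = 47611.0 Mb
gameplay capture: 22.000 Mbps × 7320 s × 1.06 = 170702.4 Mb
screen recording: 5.430 Mbps × 3180 s × 1.06 = 18303.4 Mb
lecture capture: 2.070 Mbps × 3480 s × 1.06 = 7635.8 Mb
wedding highlight reel: 11.970 Mbps × 660 s × 1.06 = 8374.2 Mb
Total: 252626.8 Mb = 31578.4 MB.
At 250 Mbps: 252626.8 / 250 = 1011 s ≈ 16.8 minutes.

17 minutes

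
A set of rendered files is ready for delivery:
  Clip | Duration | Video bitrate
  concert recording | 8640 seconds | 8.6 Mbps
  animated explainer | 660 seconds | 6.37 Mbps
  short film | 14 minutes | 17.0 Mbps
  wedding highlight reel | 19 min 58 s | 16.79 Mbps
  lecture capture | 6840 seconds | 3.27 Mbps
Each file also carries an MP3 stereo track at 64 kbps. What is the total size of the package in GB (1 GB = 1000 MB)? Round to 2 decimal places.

Audio: 64 kbps = 0.064 Mbps.
concert recording: 8.664 Mbps × 8640 s = 74857.0 Mb
animated explainer: 6.434 Mbps × 660 s = 4246.4 Mb
short film: 17.064 Mbps × 840 s = 14333.8 Mb
wedding highlight reel: 16.854 Mbps × 1198 s = 20191.1 Mb
lecture capture: 3.334 Mbps × 6840 s = 22804.6 Mb
Total: 136432.8 Mb = 17054.1 MB.
= 17.05 GB.

17.05 GB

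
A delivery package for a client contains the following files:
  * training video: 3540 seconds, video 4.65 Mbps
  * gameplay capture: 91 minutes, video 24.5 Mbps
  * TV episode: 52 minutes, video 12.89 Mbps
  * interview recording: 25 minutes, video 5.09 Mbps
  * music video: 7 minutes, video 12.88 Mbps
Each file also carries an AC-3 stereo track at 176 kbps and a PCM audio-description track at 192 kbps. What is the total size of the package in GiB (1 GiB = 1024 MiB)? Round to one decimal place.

Audio total: 176 + 192 = 368 kbps = 0.368 Mbps.
training video: 5.018 Mbps × 3540 s = 17763.7 Mb
gameplay capture: 24.868 Mbps × 5460 s = 135779.3 Mb
TV episode: 13.258 Mbps × 3120 s = 41365.0 Mb
interview recording: 5.458 Mbps × 1500 s = 8187.0 Mb
music video: 13.248 Mbps × 420 s = 5564.2 Mb
Total: 208659.1 Mb = 26082.4 MB.
= 24.29 GiB.

24.3 GiB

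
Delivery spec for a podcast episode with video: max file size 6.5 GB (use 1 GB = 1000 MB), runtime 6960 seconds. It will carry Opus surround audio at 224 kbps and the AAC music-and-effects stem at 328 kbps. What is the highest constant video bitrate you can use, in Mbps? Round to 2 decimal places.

6.92 Mbps

Budget: 6.5 GB = 52000.0 Mb.
Total bitrate budget: 52000.0 Mb / 6960 s = 7.471 Mbps.
Audio total: 224 + 328 = 552 kbps = 0.552 Mbps.
Video: 7.471 − 0.552 = 6.919 Mbps.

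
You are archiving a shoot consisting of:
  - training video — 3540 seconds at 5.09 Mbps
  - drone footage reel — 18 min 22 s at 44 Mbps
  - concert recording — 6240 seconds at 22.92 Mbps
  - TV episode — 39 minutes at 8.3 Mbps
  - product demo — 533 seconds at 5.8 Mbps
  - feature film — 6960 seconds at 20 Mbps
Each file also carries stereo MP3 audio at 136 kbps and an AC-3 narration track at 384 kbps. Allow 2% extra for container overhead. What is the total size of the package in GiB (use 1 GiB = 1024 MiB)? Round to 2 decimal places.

Audio total: 136 + 384 = 520 kbps = 0.520 Mbps.
training video: 5.610 Mbps × 3540 s × 1.02 = 20256.6 Mb
drone footage reel: 44.520 Mbps × 1102 s × 1.02 = 50042.3 Mb
concert recording: 23.440 Mbps × 6240 s × 1.02 = 149190.9 Mb
TV episode: 8.820 Mbps × 2340 s × 1.02 = 21051.6 Mb
product demo: 6.320 Mbps × 533 s × 1.02 = 3435.9 Mb
feature film: 20.520 Mbps × 6960 s × 1.02 = 145675.6 Mb
Total: 389652.9 Mb = 48706.6 MB.
= 45.36 GiB.

45.36 GiB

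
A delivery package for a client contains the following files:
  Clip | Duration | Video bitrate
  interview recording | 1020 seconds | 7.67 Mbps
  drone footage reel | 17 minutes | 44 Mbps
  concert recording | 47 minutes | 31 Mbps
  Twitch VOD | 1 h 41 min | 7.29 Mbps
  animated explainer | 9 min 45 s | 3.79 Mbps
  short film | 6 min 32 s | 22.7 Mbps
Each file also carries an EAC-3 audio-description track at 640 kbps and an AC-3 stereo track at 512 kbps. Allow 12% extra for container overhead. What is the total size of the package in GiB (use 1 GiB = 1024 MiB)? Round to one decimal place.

Audio total: 640 + 512 = 1152 kbps = 1.152 Mbps.
interview recording: 8.822 Mbps × 1020 s × 1.12 = 10078.3 Mb
drone footage reel: 45.152 Mbps × 1020 s × 1.12 = 51581.6 Mb
concert recording: 32.152 Mbps × 2820 s × 1.12 = 101548.9 Mb
Twitch VOD: 8.442 Mbps × 6060 s × 1.12 = 57297.5 Mb
animated explainer: 4.942 Mbps × 585 s × 1.12 = 3238.0 Mb
short film: 23.852 Mbps × 392 s × 1.12 = 10472.0 Mb
Total: 234216.3 Mb = 29277.0 MB.
= 27.27 GiB.

27.3 GiB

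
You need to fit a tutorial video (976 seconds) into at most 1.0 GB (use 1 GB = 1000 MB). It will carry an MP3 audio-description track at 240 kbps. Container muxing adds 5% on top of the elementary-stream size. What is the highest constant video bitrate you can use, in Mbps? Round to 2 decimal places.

7.57 Mbps

Budget: 1.0 GB = 8000.0 Mb.
Stream payload after overhead: 8000.0 / 1.05 = 7619.0 Mb.
Total bitrate budget: 7619.0 Mb / 976 s = 7.806 Mbps.
Audio: 240 kbps = 0.240 Mbps.
Video: 7.806 − 0.240 = 7.566 Mbps.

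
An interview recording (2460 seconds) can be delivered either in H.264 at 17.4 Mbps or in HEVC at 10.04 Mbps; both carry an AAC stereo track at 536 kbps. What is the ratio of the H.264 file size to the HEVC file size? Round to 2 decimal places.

Audio: 536 kbps = 0.536 Mbps.
H.264: 17.936 Mbps × 2460 s = 44122.6 Mb = 5.515 GB.
HEVC: 10.576 Mbps × 2460 s = 26017.0 Mb = 3.252 GB.
Ratio: 5.515 / 3.252 = 1.696.

1.70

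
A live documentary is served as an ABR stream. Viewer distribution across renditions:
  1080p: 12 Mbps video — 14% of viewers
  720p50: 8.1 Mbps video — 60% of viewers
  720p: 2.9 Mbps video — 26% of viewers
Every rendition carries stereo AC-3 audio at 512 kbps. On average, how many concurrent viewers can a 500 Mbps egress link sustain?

64

Audio: 512 kbps = 0.512 Mbps.
Average per-viewer bitrate: 0.14×12.512 + 0.60×8.612 + 0.26×3.412 = 7.806 Mbps.
500 Mbps = 500.0 Mbps; 500.0 / 7.806 = 64.05 → 64.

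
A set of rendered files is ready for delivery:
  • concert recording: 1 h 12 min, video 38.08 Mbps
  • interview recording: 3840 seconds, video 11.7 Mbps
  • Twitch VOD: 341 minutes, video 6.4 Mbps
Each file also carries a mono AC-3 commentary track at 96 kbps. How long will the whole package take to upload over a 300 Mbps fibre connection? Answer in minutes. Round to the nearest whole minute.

Audio: 96 kbps = 0.096 Mbps.
concert recording: 38.176 Mbps × 4320 s = 164920.3 Mb
interview recording: 11.796 Mbps × 3840 s = 45296.6 Mb
Twitch VOD: 6.496 Mbps × 20460 s = 132908.2 Mb
Total: 343125.1 Mb = 42890.6 MB.
At 300 Mbps: 343125.1 / 300 = 1144 s ≈ 19.1 minutes.

19 minutes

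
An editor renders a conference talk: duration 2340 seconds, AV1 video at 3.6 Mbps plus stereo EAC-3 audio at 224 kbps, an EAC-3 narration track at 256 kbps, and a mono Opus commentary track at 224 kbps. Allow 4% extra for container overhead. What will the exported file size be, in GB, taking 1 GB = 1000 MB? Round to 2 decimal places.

1.31 GB

Audio total: 224 + 256 + 224 = 704 kbps = 0.704 Mbps.
Total bitrate: 3.6 + 0.704 = 4.304 Mbps.
Stream data: 4.304 Mbps × 2340 s = 10071.4 Mb.
With 4% container overhead: ×1.04.
10,474 Mb ÷ 8 = 1,309 MB → 1.309 GB.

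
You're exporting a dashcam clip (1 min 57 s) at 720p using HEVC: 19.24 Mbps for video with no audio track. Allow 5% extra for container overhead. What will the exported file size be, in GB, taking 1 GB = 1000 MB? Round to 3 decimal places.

0.295 GB

1 min 57 s = 117 s
Total bitrate: 19.24 Mbps.
Stream data: 19.240 Mbps × 117 s = 2251.1 Mb.
With 5% container overhead: ×1.05.
2,364 Mb ÷ 8 = 295.5 MB → 0.2955 GB.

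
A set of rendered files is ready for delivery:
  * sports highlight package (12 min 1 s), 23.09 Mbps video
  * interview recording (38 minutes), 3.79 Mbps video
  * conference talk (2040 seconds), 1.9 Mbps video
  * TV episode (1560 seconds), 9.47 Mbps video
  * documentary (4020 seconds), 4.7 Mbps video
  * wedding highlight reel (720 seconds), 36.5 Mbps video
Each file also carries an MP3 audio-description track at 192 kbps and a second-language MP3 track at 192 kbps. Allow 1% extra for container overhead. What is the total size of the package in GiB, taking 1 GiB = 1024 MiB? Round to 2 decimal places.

Audio total: 192 + 192 = 384 kbps = 0.384 Mbps.
sports highlight package: 23.474 Mbps × 721 s × 1.01 = 17094.0 Mb
interview recording: 4.174 Mbps × 2280 s × 1.01 = 9611.9 Mb
conference talk: 2.284 Mbps × 2040 s × 1.01 = 4706.0 Mb
TV episode: 9.854 Mbps × 1560 s × 1.01 = 15526.0 Mb
documentary: 5.084 Mbps × 4020 s × 1.01 = 20642.1 Mb
wedding highlight reel: 36.884 Mbps × 720 s × 1.01 = 26822.0 Mb
Total: 94401.9 Mb = 11800.2 MB.
= 10.99 GiB.

10.99 GiB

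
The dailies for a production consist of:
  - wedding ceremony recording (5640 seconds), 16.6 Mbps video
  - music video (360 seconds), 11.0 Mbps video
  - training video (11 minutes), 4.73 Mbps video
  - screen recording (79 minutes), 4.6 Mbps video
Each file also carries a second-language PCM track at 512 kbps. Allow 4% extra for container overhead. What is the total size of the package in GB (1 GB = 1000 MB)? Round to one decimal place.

16.7 GB

Audio: 512 kbps = 0.512 Mbps.
wedding ceremony recording: 17.112 Mbps × 5640 s × 1.04 = 100372.1 Mb
music video: 11.512 Mbps × 360 s × 1.04 = 4310.1 Mb
training video: 5.242 Mbps × 660 s × 1.04 = 3598.1 Mb
screen recording: 5.112 Mbps × 4740 s × 1.04 = 25200.1 Mb
Total: 133480.5 Mb = 16685.1 MB.
= 16.69 GB.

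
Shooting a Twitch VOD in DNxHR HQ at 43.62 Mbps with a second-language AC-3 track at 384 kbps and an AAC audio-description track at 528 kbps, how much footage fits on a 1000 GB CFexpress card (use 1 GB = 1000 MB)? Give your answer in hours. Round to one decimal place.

Audio total: 384 + 528 = 912 kbps = 0.912 Mbps.
Total bitrate: 43.62 + 0.912 = 44.532 Mbps.
Capacity: 1000 GB = 8,000,000 Mb.
Recording time: 8,000,000 / 44.532 = 179,646 s ≈ 49.9 hours.

49.9 hours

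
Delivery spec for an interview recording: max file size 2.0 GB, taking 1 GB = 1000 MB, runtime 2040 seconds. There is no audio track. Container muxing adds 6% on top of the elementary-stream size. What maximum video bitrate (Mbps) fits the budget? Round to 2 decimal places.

7.40 Mbps

Budget: 2.0 GB = 16000.0 Mb.
Stream payload after overhead: 16000.0 / 1.06 = 15094.3 Mb.
Total bitrate budget: 15094.3 Mb / 2040 s = 7.399 Mbps.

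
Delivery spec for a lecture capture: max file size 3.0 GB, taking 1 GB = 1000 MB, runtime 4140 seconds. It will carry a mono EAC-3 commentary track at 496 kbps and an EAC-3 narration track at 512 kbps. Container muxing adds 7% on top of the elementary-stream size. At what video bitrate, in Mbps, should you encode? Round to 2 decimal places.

4.41 Mbps

Budget: 3.0 GB = 24000.0 Mb.
Stream payload after overhead: 24000.0 / 1.07 = 22429.9 Mb.
Total bitrate budget: 22429.9 Mb / 4140 s = 5.418 Mbps.
Audio total: 496 + 512 = 1008 kbps = 1.008 Mbps.
Video: 5.418 − 1.008 = 4.410 Mbps.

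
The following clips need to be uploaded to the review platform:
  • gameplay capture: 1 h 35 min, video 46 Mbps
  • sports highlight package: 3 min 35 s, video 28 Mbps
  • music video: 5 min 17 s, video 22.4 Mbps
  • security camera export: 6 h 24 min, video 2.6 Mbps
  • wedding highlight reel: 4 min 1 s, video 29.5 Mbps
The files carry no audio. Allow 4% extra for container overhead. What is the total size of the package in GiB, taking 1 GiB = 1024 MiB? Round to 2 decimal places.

41.45 GiB

gameplay capture: 46.000 Mbps × 5700 s × 1.04 = 272688.0 Mb
sports highlight package: 28.000 Mbps × 215 s × 1.04 = 6260.8 Mb
music video: 22.400 Mbps × 317 s × 1.04 = 7384.8 Mb
security camera export: 2.600 Mbps × 23040 s × 1.04 = 62300.2 Mb
wedding highlight reel: 29.500 Mbps × 241 s × 1.04 = 7393.9 Mb
Total: 356027.7 Mb = 44503.5 MB.
= 41.45 GiB.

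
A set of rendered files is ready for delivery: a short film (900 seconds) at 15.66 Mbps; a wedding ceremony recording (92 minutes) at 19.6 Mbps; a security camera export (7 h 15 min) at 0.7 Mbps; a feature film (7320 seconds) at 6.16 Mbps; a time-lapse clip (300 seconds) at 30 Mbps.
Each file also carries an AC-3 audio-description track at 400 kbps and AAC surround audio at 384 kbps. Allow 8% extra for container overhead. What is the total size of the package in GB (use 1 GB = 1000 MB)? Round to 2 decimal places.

Audio total: 400 + 384 = 784 kbps = 0.784 Mbps.
short film: 16.444 Mbps × 900 s × 1.08 = 15983.6 Mb
wedding ceremony recording: 20.384 Mbps × 5520 s × 1.08 = 121521.3 Mb
security camera export: 1.484 Mbps × 26100 s × 1.08 = 41831.0 Mb
feature film: 6.944 Mbps × 7320 s × 1.08 = 54896.5 Mb
time-lapse clip: 30.784 Mbps × 300 s × 1.08 = 9974.0 Mb
Total: 244206.3 Mb = 30525.8 MB.
= 30.53 GB.

30.53 GB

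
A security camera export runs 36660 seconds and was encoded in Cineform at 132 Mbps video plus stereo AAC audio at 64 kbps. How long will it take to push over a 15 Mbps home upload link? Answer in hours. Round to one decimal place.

Audio: 64 kbps = 0.064 Mbps.
Total bitrate: 132.064 Mbps.
File: 132.064 Mbps × 36660 s = 4841466.2 Mb.
At 15 Mbps: 4841466.2 / 15 = 322764.4 s ≈ 89.7 hours.

89.7 hours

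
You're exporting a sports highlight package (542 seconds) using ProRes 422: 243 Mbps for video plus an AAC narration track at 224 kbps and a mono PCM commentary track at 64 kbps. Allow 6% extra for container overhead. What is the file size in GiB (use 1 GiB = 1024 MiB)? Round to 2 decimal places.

Audio total: 224 + 64 = 288 kbps = 0.288 Mbps.
Total bitrate: 243 + 0.288 = 243.288 Mbps.
Stream data: 243.288 Mbps × 542 s = 131862.1 Mb.
With 6% container overhead: ×1.06.
139,774 Mb = 17,471,727,720 bytes ÷ 1,073,741,824 = 16.27 GiB.

16.27 GiB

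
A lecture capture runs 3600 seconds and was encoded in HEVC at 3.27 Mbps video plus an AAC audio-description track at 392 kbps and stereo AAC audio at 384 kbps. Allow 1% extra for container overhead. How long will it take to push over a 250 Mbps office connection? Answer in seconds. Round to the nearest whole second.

Audio total: 392 + 384 = 776 kbps = 0.776 Mbps.
Total bitrate: 4.046 Mbps.
File: 4.046 Mbps × 3600 s = 14565.6 Mb.
With 1% container overhead: ×1.01. → 14711.3 Mb.
At 250 Mbps: 14711.3 / 250 = 58.8 s ≈ 58.8 seconds.

59 seconds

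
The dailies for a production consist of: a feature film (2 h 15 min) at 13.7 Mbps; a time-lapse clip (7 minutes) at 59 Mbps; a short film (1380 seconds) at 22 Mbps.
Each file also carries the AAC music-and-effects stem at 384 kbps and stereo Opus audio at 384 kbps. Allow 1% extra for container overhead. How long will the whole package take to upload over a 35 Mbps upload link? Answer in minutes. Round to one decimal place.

83.5 minutes

Audio total: 384 + 384 = 768 kbps = 0.768 Mbps.
feature film: 14.468 Mbps × 8100 s × 1.01 = 118362.7 Mb
time-lapse clip: 59.768 Mbps × 420 s × 1.01 = 25353.6 Mb
short film: 22.768 Mbps × 1380 s × 1.01 = 31734.0 Mb
Total: 175450.3 Mb = 21931.3 MB.
At 35 Mbps: 175450.3 / 35 = 5013 s ≈ 83.5 minutes.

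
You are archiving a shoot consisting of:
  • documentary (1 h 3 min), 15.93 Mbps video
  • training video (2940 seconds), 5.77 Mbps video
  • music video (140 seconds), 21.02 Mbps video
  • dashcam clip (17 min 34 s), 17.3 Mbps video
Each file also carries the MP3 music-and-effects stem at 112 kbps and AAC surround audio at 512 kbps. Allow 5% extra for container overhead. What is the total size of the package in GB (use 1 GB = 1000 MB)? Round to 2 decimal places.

13.56 GB

Audio total: 112 + 512 = 624 kbps = 0.624 Mbps.
documentary: 16.554 Mbps × 3780 s × 1.05 = 65702.8 Mb
training video: 6.394 Mbps × 2940 s × 1.05 = 19738.3 Mb
music video: 21.644 Mbps × 140 s × 1.05 = 3181.7 Mb
dashcam clip: 17.924 Mbps × 1054 s × 1.05 = 19836.5 Mb
Total: 108459.3 Mb = 13557.4 MB.
= 13.56 GB.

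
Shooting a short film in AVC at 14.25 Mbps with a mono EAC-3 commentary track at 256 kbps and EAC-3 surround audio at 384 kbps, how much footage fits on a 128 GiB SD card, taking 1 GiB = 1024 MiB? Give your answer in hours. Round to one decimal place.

Audio total: 256 + 384 = 640 kbps = 0.640 Mbps.
Total bitrate: 14.25 + 0.640 = 14.890 Mbps.
Capacity: 128 GiB = 1,099,512 Mb.
Recording time: 1,099,512 / 14.890 = 73,842 s ≈ 20.5 hours.

20.5 hours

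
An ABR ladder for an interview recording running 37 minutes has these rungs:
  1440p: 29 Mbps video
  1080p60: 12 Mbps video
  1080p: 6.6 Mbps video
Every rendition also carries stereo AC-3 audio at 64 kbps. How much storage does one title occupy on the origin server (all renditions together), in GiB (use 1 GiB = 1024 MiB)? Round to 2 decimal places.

12.35 GiB

37 min = 2220 s
Audio: 64 kbps = 0.064 Mbps.
Sum of rendition bitrates: (29+0.064) + (12+0.064) + (6.6+0.064) = 47.792 Mbps.
× 2220 s = 106,098 Mb = 13,262 MB = 12.35 GiB.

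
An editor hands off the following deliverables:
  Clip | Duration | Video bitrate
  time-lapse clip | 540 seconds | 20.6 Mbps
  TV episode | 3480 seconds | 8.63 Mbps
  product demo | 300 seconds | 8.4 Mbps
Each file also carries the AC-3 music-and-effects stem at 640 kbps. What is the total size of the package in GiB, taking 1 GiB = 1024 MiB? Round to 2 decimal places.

Audio: 640 kbps = 0.640 Mbps.
time-lapse clip: 21.240 Mbps × 540 s = 11469.6 Mb
TV episode: 9.270 Mbps × 3480 s = 32259.6 Mb
product demo: 9.040 Mbps × 300 s = 2712.0 Mb
Total: 46441.2 Mb = 5805.1 MB.
= 5.406 GiB.

5.41 GiB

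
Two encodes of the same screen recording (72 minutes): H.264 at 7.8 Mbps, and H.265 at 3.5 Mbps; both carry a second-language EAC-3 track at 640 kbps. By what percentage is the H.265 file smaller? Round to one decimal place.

72 min = 4320 s
Audio: 640 kbps = 0.640 Mbps.
H.264: 8.440 Mbps × 4320 s = 36460.8 Mb = 4.245 GiB.
H.265: 4.140 Mbps × 4320 s = 17884.8 Mb = 2.082 GiB.
Reduction: (1 − 2.082/4.245) × 100 = 50.95%.

50.9%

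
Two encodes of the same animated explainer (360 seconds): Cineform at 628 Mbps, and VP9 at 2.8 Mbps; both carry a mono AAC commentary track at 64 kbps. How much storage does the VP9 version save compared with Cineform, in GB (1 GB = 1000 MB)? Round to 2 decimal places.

28.13 GB

Audio: 64 kbps = 0.064 Mbps.
Cineform: 628.064 Mbps × 360 s = 226103.0 Mb = 28.263 GB.
VP9: 2.864 Mbps × 360 s = 1031.0 Mb = 0.129 GB.
Saving: 28.263 − 0.129 = 28.134 GB.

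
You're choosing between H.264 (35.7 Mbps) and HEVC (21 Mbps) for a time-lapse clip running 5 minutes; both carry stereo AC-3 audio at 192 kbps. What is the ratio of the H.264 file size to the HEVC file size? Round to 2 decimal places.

1.69

5 min = 300 s
Audio: 192 kbps = 0.192 Mbps.
H.264: 35.892 Mbps × 300 s = 10767.6 Mb = 1.346 GB.
HEVC: 21.192 Mbps × 300 s = 6357.6 Mb = 0.795 GB.
Ratio: 1.346 / 0.795 = 1.694.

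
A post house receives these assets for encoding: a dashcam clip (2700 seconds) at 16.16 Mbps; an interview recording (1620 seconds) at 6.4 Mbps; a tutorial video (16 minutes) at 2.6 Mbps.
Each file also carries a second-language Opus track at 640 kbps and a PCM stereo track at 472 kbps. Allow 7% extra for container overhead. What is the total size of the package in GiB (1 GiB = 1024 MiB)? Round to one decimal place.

Audio total: 640 + 472 = 1112 kbps = 1.112 Mbps.
dashcam clip: 17.272 Mbps × 2700 s × 1.07 = 49898.8 Mb
interview recording: 7.512 Mbps × 1620 s × 1.07 = 13021.3 Mb
tutorial video: 3.712 Mbps × 960 s × 1.07 = 3813.0 Mb
Total: 66733.1 Mb = 8341.6 MB.
= 7.769 GiB.

7.8 GiB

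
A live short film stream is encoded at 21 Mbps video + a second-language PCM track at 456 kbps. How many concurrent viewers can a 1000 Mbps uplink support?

Audio: 456 kbps = 0.456 Mbps.
Per-viewer media rate: 21.456 Mbps.
1000 Mbps = 1,000 Mbps; 1,000 / 21.456 = 46.61 → 46 viewers.

46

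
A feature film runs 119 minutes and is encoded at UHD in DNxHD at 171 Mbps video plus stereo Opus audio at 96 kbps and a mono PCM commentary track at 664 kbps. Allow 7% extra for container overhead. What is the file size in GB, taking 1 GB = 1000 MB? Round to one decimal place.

164.0 GB

119 min = 7140 s
Audio total: 96 + 664 = 760 kbps = 0.760 Mbps.
Total bitrate: 171 + 0.760 = 171.760 Mbps.
Stream data: 171.760 Mbps × 7140 s = 1226366.4 Mb.
With 7% container overhead: ×1.07.
1,312,212 Mb ÷ 8 = 164,027 MB → 164.0 GB.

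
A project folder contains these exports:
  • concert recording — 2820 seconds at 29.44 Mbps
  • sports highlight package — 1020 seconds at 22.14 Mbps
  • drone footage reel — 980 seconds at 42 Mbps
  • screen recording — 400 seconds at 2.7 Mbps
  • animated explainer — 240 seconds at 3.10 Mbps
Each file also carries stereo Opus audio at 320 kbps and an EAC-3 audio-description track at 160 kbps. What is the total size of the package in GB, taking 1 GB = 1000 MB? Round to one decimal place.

Audio total: 320 + 160 = 480 kbps = 0.480 Mbps.
concert recording: 29.920 Mbps × 2820 s = 84374.4 Mb
sports highlight package: 22.620 Mbps × 1020 s = 23072.4 Mb
drone footage reel: 42.480 Mbps × 980 s = 41630.4 Mb
screen recording: 3.180 Mbps × 400 s = 1272.0 Mb
animated explainer: 3.580 Mbps × 240 s = 859.2 Mb
Total: 151208.4 Mb = 18901.0 MB.
= 18.90 GB.

18.9 GB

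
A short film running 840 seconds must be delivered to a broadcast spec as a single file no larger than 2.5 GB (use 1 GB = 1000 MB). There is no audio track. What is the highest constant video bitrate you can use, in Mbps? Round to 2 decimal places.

23.81 Mbps

Budget: 2.5 GB = 20000.0 Mb.
Total bitrate budget: 20000.0 Mb / 840 s = 23.810 Mbps.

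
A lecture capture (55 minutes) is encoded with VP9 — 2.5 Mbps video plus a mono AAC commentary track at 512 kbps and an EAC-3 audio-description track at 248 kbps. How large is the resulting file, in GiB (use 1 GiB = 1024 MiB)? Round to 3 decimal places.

1.252 GiB

55 min = 3300 s
Audio total: 512 + 248 = 760 kbps = 0.760 Mbps.
Total bitrate: 2.5 + 0.760 = 3.260 Mbps.
Stream data: 3.260 Mbps × 3300 s = 10758.0 Mb.
10,758 Mb = 1,344,750,000 bytes ÷ 1,073,741,824 = 1.252 GiB.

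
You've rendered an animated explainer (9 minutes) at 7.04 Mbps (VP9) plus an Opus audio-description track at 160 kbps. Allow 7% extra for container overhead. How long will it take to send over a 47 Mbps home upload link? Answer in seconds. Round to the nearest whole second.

89 seconds

9 min = 540 s
Audio: 160 kbps = 0.160 Mbps.
Total bitrate: 7.200 Mbps.
File: 7.200 Mbps × 540 s = 3888.0 Mb.
With 7% container overhead: ×1.07. → 4160.2 Mb.
At 47 Mbps: 4160.2 / 47 = 88.5 s ≈ 88.5 seconds.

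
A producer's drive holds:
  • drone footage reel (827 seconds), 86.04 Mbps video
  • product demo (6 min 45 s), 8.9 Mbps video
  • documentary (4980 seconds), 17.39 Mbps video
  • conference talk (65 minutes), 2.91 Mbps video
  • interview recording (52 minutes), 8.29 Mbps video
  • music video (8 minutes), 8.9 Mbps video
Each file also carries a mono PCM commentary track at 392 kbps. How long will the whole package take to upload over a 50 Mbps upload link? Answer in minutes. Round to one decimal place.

69.4 minutes

Audio: 392 kbps = 0.392 Mbps.
drone footage reel: 86.432 Mbps × 827 s = 71479.3 Mb
product demo: 9.292 Mbps × 405 s = 3763.3 Mb
documentary: 17.782 Mbps × 4980 s = 88554.4 Mb
conference talk: 3.302 Mbps × 3900 s = 12877.8 Mb
interview recording: 8.682 Mbps × 3120 s = 27087.8 Mb
music video: 9.292 Mbps × 480 s = 4460.2 Mb
Total: 208222.7 Mb = 26027.8 MB.
At 50 Mbps: 208222.7 / 50 = 4164 s ≈ 69.4 minutes.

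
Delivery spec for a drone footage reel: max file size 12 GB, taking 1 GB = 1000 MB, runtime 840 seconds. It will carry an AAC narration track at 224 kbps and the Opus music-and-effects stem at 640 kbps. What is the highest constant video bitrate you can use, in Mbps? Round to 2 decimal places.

Budget: 12 GB = 96000.0 Mb.
Total bitrate budget: 96000.0 Mb / 840 s = 114.286 Mbps.
Audio total: 224 + 640 = 864 kbps = 0.864 Mbps.
Video: 114.286 − 0.864 = 113.422 Mbps.

113.42 Mbps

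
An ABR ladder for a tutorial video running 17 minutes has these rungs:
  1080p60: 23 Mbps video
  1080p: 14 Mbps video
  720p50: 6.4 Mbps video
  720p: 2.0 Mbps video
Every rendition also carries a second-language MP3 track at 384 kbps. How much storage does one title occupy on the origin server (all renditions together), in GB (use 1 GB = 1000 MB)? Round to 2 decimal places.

17 min = 1020 s
Audio: 384 kbps = 0.384 Mbps.
Sum of rendition bitrates: (23+0.384) + (14+0.384) + (6.4+0.384) + (2.0+0.384) = 46.936 Mbps.
× 1020 s = 47,875 Mb = 5,984 MB = 5.984 GB.

5.98 GB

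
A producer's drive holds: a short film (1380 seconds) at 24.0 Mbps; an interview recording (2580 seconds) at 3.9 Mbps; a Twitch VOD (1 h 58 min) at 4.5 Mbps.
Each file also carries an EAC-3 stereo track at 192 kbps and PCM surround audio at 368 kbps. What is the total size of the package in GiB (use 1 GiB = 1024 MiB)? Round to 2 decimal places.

9.46 GiB

Audio total: 192 + 368 = 560 kbps = 0.560 Mbps.
short film: 24.560 Mbps × 1380 s = 33892.8 Mb
interview recording: 4.460 Mbps × 2580 s = 11506.8 Mb
Twitch VOD: 5.060 Mbps × 7080 s = 35824.8 Mb
Total: 81224.4 Mb = 10153.0 MB.
= 9.456 GiB.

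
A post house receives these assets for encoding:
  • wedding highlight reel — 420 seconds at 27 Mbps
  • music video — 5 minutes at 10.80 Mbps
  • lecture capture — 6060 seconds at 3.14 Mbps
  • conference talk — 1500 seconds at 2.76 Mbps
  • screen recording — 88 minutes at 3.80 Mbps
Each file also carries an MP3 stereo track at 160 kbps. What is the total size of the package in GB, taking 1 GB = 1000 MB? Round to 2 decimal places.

Audio: 160 kbps = 0.160 Mbps.
wedding highlight reel: 27.160 Mbps × 420 s = 11407.2 Mb
music video: 10.960 Mbps × 300 s = 3288.0 Mb
lecture capture: 3.300 Mbps × 6060 s = 19998.0 Mb
conference talk: 2.920 Mbps × 1500 s = 4380.0 Mb
screen recording: 3.960 Mbps × 5280 s = 20908.8 Mb
Total: 59982.0 Mb = 7497.8 MB.
= 7.498 GB.

7.50 GB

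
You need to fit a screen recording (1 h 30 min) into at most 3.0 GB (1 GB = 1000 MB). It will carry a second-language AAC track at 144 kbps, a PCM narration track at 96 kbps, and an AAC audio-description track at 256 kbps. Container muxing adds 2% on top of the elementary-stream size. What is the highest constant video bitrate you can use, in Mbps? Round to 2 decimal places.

Budget: 3.0 GB = 24000.0 Mb.
Stream payload after overhead: 24000.0 / 1.02 = 23529.4 Mb.
1 h 30 min = 90 min = 5400 s
Total bitrate budget: 23529.4 Mb / 5400 s = 4.357 Mbps.
Audio total: 144 + 96 + 256 = 496 kbps = 0.496 Mbps.
Video: 4.357 − 0.496 = 3.861 Mbps.

3.86 Mbps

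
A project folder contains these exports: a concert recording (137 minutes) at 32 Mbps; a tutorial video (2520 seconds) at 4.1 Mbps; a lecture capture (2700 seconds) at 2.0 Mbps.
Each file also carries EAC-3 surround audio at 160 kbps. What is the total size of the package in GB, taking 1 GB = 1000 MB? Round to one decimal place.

35.1 GB

Audio: 160 kbps = 0.160 Mbps.
concert recording: 32.160 Mbps × 8220 s = 264355.2 Mb
tutorial video: 4.260 Mbps × 2520 s = 10735.2 Mb
lecture capture: 2.160 Mbps × 2700 s = 5832.0 Mb
Total: 280922.4 Mb = 35115.3 MB.
= 35.12 GB.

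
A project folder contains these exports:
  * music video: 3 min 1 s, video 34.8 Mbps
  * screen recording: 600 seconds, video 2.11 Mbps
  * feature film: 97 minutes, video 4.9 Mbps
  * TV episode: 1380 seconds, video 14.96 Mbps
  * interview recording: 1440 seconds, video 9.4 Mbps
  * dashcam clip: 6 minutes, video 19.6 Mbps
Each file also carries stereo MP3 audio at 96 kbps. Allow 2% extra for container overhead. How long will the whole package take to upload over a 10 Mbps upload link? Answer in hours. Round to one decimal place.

Audio: 96 kbps = 0.096 Mbps.
music video: 34.896 Mbps × 181 s × 1.02 = 6442.5 Mb
screen recording: 2.206 Mbps × 600 s × 1.02 = 1350.1 Mb
feature film: 4.996 Mbps × 5820 s × 1.02 = 29658.3 Mb
TV episode: 15.056 Mbps × 1380 s × 1.02 = 21192.8 Mb
interview recording: 9.496 Mbps × 1440 s × 1.02 = 13947.7 Mb
dashcam clip: 19.696 Mbps × 360 s × 1.02 = 7232.4 Mb
Total: 79823.7 Mb = 9978.0 MB.
At 10 Mbps: 79823.7 / 10 = 7982 s ≈ 2.22 hours.

2.2 hours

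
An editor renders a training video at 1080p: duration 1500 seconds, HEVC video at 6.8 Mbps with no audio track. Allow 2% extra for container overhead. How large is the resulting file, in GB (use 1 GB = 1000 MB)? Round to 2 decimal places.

1.30 GB

Total bitrate: 6.8 Mbps.
Stream data: 6.800 Mbps × 1500 s = 10200.0 Mb.
With 2% container overhead: ×1.02.
10,404 Mb ÷ 8 = 1,300 MB → 1.300 GB.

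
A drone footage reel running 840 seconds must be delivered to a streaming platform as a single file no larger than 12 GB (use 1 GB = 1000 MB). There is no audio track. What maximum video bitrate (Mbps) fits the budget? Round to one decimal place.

114.3 Mbps

Budget: 12 GB = 96000.0 Mb.
Total bitrate budget: 96000.0 Mb / 840 s = 114.286 Mbps.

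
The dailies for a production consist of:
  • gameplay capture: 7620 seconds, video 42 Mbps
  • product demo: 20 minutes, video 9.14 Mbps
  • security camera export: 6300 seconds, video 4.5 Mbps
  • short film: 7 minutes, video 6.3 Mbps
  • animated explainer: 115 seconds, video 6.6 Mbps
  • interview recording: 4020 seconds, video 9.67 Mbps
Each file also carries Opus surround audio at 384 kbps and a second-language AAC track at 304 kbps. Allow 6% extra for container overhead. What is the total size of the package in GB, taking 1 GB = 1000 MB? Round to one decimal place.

Audio total: 384 + 304 = 688 kbps = 0.688 Mbps.
gameplay capture: 42.688 Mbps × 7620 s × 1.06 = 344799.5 Mb
product demo: 9.828 Mbps × 1200 s × 1.06 = 12501.2 Mb
security camera export: 5.188 Mbps × 6300 s × 1.06 = 34645.5 Mb
short film: 6.988 Mbps × 420 s × 1.06 = 3111.1 Mb
animated explainer: 7.288 Mbps × 115 s × 1.06 = 888.4 Mb
interview recording: 10.358 Mbps × 4020 s × 1.06 = 44137.5 Mb
Total: 440083.2 Mb = 55010.4 MB.
= 55.01 GB.

55.0 GB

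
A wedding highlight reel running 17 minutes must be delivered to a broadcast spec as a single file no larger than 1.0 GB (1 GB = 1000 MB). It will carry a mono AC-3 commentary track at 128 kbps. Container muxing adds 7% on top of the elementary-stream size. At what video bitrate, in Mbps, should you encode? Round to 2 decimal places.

7.20 Mbps

Budget: 1.0 GB = 8000.0 Mb.
Stream payload after overhead: 8000.0 / 1.07 = 7476.6 Mb.
17 min = 1020 s
Total bitrate budget: 7476.6 Mb / 1020 s = 7.330 Mbps.
Audio: 128 kbps = 0.128 Mbps.
Video: 7.330 − 0.128 = 7.202 Mbps.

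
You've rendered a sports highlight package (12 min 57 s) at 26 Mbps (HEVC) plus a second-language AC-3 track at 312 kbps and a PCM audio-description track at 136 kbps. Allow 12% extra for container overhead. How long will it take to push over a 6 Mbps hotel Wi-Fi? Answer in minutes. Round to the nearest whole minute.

64 minutes

12 min 57 s = 777 s
Audio total: 312 + 136 = 448 kbps = 0.448 Mbps.
Total bitrate: 26.448 Mbps.
File: 26.448 Mbps × 777 s = 20550.1 Mb.
With 12% container overhead: ×1.12. → 23016.1 Mb.
At 6 Mbps: 23016.1 / 6 = 3836.0 s ≈ 63.9 minutes.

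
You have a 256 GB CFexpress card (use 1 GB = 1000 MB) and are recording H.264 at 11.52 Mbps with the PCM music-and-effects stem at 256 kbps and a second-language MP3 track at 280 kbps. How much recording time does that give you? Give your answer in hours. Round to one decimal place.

47.2 hours

Audio total: 256 + 280 = 536 kbps = 0.536 Mbps.
Total bitrate: 11.52 + 0.536 = 12.056 Mbps.
Capacity: 256 GB = 2,048,000 Mb.
Recording time: 2,048,000 / 12.056 = 169,874 s ≈ 47.2 hours.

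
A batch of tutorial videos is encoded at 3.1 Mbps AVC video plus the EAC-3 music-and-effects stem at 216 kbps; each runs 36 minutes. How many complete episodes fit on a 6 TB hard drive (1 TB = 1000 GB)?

6701

36 min = 2160 s
Audio: 216 kbps = 0.216 Mbps.
Total bitrate: 3.316 Mbps.
Per item: 3.316 Mbps × 2160 s = 7,163 Mb = 895.3 MB.
Capacity: 6 TB = 48,000,000 Mb; 6701.51 items → 6701 complete.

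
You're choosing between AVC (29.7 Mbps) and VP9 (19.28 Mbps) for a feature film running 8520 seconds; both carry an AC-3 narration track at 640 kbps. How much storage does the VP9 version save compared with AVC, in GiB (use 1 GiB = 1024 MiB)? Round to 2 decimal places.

10.34 GiB

Audio: 640 kbps = 0.640 Mbps.
AVC: 30.340 Mbps × 8520 s = 258496.8 Mb = 30.093 GiB.
VP9: 19.920 Mbps × 8520 s = 169718.4 Mb = 19.758 GiB.
Saving: 30.093 − 19.758 = 10.335 GiB.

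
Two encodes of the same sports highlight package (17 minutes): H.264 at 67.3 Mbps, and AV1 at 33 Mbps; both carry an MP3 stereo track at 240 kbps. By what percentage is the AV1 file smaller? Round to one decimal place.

50.8%

17 min = 1020 s
Audio: 240 kbps = 0.240 Mbps.
H.264: 67.540 Mbps × 1020 s = 68890.8 Mb = 8.611 GB.
AV1: 33.240 Mbps × 1020 s = 33904.8 Mb = 4.238 GB.
Reduction: (1 − 4.238/8.611) × 100 = 50.78%.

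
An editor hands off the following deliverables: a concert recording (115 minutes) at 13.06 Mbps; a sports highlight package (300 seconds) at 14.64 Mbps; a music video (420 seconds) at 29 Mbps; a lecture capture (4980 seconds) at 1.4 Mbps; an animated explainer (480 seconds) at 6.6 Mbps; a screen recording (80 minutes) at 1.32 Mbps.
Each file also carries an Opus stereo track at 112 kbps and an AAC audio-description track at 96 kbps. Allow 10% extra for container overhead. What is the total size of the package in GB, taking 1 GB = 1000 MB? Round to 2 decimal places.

17.45 GB

Audio total: 112 + 96 = 208 kbps = 0.208 Mbps.
concert recording: 13.268 Mbps × 6900 s × 1.10 = 100704.1 Mb
sports highlight package: 14.848 Mbps × 300 s × 1.10 = 4899.8 Mb
music video: 29.208 Mbps × 420 s × 1.10 = 13494.1 Mb
lecture capture: 1.608 Mbps × 4980 s × 1.10 = 8808.6 Mb
animated explainer: 6.808 Mbps × 480 s × 1.10 = 3594.6 Mb
screen recording: 1.528 Mbps × 4800 s × 1.10 = 8067.8 Mb
Total: 139569.1 Mb = 17446.1 MB.
= 17.45 GB.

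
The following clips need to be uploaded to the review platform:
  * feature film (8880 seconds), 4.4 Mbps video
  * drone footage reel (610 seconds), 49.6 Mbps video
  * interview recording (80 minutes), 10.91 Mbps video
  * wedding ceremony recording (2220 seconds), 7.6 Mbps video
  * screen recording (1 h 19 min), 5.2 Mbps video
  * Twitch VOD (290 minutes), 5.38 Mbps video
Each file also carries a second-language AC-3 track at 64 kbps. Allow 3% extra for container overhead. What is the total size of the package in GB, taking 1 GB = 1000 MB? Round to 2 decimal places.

Audio: 64 kbps = 0.064 Mbps.
feature film: 4.464 Mbps × 8880 s × 1.03 = 40829.5 Mb
drone footage reel: 49.664 Mbps × 610 s × 1.03 = 31203.9 Mb
interview recording: 10.974 Mbps × 4800 s × 1.03 = 54255.5 Mb
wedding ceremony recording: 7.664 Mbps × 2220 s × 1.03 = 17524.5 Mb
screen recording: 5.264 Mbps × 4740 s × 1.03 = 25699.9 Mb
Twitch VOD: 5.444 Mbps × 17400 s × 1.03 = 97567.4 Mb
Total: 267080.6 Mb = 33385.1 MB.
= 33.39 GB.

33.39 GB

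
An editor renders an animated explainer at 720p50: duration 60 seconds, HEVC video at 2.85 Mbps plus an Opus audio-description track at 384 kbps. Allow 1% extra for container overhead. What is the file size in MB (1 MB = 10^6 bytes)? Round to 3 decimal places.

Audio: 384 kbps = 0.384 Mbps.
Total bitrate: 2.85 + 0.384 = 3.234 Mbps.
Stream data: 3.234 Mbps × 60 s = 194.0 Mb.
With 1% container overhead: ×1.01.
196.0 Mb ÷ 8 = 24.50 MB → 24.50 MB.

24.498 MB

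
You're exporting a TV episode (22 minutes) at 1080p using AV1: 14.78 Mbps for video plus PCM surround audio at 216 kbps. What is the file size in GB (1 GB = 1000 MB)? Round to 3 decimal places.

2.474 GB

22 min = 1320 s
Audio: 216 kbps = 0.216 Mbps.
Total bitrate: 14.78 + 0.216 = 14.996 Mbps.
Stream data: 14.996 Mbps × 1320 s = 19794.7 Mb.
19,795 Mb ÷ 8 = 2,474 MB → 2.474 GB.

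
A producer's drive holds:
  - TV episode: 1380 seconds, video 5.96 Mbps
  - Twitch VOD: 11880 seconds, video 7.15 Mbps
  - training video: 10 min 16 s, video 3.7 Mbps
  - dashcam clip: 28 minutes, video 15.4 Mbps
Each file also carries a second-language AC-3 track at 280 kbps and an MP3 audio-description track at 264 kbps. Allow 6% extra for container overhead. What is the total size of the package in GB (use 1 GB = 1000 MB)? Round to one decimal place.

17.2 GB

Audio total: 280 + 264 = 544 kbps = 0.544 Mbps.
TV episode: 6.504 Mbps × 1380 s × 1.06 = 9514.1 Mb
Twitch VOD: 7.694 Mbps × 11880 s × 1.06 = 96889.0 Mb
training video: 4.244 Mbps × 616 s × 1.06 = 2771.2 Mb
dashcam clip: 15.944 Mbps × 1680 s × 1.06 = 28393.1 Mb
Total: 137567.3 Mb = 17195.9 MB.
= 17.20 GB.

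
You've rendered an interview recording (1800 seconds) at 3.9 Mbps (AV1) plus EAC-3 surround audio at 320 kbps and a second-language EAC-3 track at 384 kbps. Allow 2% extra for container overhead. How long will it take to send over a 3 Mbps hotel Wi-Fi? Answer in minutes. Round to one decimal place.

Audio total: 320 + 384 = 704 kbps = 0.704 Mbps.
Total bitrate: 4.604 Mbps.
File: 4.604 Mbps × 1800 s = 8287.2 Mb.
With 2% container overhead: ×1.02. → 8452.9 Mb.
At 3 Mbps: 8452.9 / 3 = 2817.6 s ≈ 47 minutes.

47.0 minutes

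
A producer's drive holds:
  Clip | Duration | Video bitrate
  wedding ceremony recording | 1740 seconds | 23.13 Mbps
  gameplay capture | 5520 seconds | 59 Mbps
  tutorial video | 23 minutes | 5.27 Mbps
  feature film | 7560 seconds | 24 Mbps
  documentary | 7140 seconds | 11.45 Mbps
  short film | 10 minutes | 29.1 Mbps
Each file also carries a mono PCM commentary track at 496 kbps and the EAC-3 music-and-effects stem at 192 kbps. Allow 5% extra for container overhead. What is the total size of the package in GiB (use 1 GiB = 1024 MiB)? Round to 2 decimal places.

Audio total: 496 + 192 = 688 kbps = 0.688 Mbps.
wedding ceremony recording: 23.818 Mbps × 1740 s × 1.05 = 43515.5 Mb
gameplay capture: 59.688 Mbps × 5520 s × 1.05 = 345951.6 Mb
tutorial video: 5.958 Mbps × 1380 s × 1.05 = 8633.1 Mb
feature film: 24.688 Mbps × 7560 s × 1.05 = 195973.3 Mb
documentary: 12.138 Mbps × 7140 s × 1.05 = 90998.6 Mb
short film: 29.788 Mbps × 600 s × 1.05 = 18766.4 Mb
Total: 703838.6 Mb = 87979.8 MB.
= 81.94 GiB.

81.94 GiB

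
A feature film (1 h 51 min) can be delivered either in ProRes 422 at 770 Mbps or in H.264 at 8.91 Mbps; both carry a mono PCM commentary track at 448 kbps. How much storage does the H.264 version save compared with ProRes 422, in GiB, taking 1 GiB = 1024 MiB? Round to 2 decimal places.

590.09 GiB

1 h 51 min = 111 min = 6660 s
Audio: 448 kbps = 0.448 Mbps.
ProRes 422: 770.448 Mbps × 6660 s = 5131183.7 Mb = 597.348 GiB.
H.264: 9.358 Mbps × 6660 s = 62324.3 Mb = 7.256 GiB.
Saving: 597.348 − 7.256 = 590.093 GiB.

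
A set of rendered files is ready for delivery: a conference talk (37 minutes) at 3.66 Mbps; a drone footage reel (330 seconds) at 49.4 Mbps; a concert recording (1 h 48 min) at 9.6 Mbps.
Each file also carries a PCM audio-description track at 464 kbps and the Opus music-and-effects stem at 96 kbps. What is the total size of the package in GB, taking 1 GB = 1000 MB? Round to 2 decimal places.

Audio total: 464 + 96 = 560 kbps = 0.560 Mbps.
conference talk: 4.220 Mbps × 2220 s = 9368.4 Mb
drone footage reel: 49.960 Mbps × 330 s = 16486.8 Mb
concert recording: 10.160 Mbps × 6480 s = 65836.8 Mb
Total: 91692.0 Mb = 11461.5 MB.
= 11.46 GB.

11.46 GB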